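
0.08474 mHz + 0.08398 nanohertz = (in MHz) 8.474e-11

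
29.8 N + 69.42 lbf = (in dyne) 3.386e+07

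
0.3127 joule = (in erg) 3.127e+06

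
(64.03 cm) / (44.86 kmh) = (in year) 1.629e-09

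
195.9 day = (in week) 27.99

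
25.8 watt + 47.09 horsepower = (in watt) 3.514e+04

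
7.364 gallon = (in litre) 27.88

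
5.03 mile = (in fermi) 8.095e+18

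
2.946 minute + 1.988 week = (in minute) 2.004e+04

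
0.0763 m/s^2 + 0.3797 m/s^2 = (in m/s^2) 0.456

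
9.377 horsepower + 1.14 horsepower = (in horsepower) 10.52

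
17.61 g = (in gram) 17.61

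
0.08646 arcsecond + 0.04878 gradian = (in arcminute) 2.636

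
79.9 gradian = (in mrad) 1255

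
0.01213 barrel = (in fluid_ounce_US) 65.21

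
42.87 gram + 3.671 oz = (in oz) 5.183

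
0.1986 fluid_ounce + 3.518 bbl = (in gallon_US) 147.8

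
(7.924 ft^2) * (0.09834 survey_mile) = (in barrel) 732.8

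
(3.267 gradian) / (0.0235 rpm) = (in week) 3.448e-05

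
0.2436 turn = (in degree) 87.7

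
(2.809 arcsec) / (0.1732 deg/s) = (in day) 5.214e-08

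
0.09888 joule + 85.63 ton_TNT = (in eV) 2.236e+30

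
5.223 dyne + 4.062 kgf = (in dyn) 3.983e+06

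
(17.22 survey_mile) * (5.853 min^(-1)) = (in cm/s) 2.703e+05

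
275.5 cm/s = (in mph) 6.163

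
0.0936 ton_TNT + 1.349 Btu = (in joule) 3.916e+08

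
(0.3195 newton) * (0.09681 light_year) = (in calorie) 6.994e+13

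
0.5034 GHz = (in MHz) 503.4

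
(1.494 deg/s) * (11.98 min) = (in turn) 2.983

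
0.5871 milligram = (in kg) 5.871e-07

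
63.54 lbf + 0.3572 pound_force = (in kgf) 28.98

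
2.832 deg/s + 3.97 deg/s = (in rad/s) 0.1187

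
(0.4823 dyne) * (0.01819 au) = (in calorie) 3137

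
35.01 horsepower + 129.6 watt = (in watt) 2.624e+04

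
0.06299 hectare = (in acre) 0.1557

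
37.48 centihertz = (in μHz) 3.748e+05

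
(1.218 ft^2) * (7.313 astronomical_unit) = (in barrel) 7.786e+11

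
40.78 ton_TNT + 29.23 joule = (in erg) 1.706e+18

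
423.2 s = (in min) 7.053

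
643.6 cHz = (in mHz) 6436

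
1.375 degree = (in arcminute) 82.5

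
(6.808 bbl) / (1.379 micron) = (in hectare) 78.49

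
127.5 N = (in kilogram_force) 13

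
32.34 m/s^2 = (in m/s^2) 32.34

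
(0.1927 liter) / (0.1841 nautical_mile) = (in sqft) 6.084e-06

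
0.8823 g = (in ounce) 0.03112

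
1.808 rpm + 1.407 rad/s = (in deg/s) 91.46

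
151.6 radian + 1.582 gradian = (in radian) 151.6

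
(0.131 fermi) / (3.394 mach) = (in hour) 3.149e-23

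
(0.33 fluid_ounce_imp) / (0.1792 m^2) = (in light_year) 5.531e-21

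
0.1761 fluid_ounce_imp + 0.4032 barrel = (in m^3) 0.06411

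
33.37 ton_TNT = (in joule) 1.396e+11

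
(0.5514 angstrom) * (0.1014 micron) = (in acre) 1.382e-21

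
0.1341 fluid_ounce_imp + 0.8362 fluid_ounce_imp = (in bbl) 0.0001734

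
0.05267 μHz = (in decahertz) 5.267e-09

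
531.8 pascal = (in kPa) 0.5318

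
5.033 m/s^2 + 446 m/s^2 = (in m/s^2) 451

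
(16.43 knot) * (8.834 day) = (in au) 4.312e-05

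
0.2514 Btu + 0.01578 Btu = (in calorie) 67.37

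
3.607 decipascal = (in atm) 3.56e-06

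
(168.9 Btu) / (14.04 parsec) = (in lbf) 9.247e-14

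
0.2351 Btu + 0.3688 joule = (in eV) 1.55e+21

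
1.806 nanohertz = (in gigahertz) 1.806e-18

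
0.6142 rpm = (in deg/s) 3.685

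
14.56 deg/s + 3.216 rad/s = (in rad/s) 3.47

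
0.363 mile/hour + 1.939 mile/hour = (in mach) 0.003022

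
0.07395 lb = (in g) 33.54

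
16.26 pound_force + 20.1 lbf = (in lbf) 36.36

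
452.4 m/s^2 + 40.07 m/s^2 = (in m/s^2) 492.5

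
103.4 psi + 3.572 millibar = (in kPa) 713.3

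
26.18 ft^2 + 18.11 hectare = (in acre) 44.75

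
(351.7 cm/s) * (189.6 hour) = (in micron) 2.401e+12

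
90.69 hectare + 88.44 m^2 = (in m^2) 9.07e+05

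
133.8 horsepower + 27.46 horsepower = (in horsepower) 161.3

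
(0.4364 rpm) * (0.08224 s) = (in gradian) 0.2393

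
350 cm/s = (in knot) 6.803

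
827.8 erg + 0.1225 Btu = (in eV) 8.067e+20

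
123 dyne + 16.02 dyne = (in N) 0.00139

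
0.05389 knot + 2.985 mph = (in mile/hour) 3.047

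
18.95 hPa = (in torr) 14.21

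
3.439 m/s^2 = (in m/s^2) 3.439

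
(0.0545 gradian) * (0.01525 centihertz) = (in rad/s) 1.306e-07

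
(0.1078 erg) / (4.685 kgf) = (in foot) 7.698e-10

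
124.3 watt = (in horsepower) 0.1667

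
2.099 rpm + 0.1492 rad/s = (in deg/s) 21.14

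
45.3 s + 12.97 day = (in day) 12.97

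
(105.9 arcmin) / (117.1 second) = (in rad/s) 0.0002631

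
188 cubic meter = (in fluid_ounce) 6.357e+06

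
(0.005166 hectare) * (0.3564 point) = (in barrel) 0.04085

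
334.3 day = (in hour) 8023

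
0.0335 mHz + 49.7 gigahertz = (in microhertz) 4.97e+16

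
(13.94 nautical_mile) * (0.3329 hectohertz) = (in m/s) 8.594e+05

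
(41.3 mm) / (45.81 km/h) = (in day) 3.756e-08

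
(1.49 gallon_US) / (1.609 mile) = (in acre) 5.382e-10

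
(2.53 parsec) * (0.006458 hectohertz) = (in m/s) 5.042e+16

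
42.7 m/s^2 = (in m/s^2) 42.7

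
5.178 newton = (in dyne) 5.178e+05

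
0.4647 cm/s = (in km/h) 0.01673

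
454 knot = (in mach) 0.6859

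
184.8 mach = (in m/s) 6.292e+04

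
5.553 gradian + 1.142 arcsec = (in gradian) 5.553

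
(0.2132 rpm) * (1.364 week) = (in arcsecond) 3.799e+09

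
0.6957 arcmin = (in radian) 0.0002024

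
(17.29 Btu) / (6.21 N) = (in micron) 2.938e+09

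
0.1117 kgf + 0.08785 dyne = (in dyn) 1.095e+05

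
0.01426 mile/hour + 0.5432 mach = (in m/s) 185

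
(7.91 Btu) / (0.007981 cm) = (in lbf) 2.351e+07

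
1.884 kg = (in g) 1884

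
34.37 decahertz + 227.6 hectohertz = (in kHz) 23.1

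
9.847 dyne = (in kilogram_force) 1.004e-05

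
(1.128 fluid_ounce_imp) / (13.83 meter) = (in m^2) 2.317e-06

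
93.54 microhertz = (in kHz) 9.354e-08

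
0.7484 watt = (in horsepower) 0.001004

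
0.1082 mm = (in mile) 6.723e-08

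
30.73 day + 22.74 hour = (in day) 31.68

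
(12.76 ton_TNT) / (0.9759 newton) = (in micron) 5.471e+16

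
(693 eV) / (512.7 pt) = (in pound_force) 1.38e-16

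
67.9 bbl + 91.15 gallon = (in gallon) 2943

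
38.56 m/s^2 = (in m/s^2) 38.56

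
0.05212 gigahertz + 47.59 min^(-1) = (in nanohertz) 5.212e+16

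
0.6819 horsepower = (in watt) 508.5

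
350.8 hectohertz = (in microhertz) 3.508e+10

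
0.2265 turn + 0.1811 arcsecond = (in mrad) 1423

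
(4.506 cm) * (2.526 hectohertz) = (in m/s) 11.38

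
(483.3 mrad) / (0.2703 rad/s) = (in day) 2.069e-05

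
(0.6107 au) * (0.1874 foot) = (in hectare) 5.218e+05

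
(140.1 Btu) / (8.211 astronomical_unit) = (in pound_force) 2.705e-08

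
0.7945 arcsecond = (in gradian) 0.0002452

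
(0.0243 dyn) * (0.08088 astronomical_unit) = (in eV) 1.835e+22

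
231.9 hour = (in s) 8.348e+05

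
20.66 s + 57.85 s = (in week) 0.0001298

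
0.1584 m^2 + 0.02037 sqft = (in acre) 3.961e-05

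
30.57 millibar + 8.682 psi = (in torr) 471.9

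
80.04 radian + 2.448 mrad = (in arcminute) 2.752e+05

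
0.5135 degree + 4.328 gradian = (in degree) 4.409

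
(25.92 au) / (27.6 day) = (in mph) 3.637e+06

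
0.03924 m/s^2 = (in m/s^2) 0.03924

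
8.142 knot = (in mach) 0.0123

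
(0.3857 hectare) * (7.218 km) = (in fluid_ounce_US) 9.414e+11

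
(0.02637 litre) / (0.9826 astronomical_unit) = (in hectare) 1.794e-20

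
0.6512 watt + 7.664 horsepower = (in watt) 5716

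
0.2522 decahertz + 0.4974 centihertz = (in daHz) 0.2527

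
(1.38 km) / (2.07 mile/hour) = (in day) 0.01726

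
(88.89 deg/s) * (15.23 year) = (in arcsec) 1.537e+14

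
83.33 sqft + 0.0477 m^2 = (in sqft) 83.84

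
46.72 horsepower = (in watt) 3.484e+04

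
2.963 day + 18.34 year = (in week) 956.7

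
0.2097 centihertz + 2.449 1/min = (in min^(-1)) 2.575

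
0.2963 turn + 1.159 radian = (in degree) 173.1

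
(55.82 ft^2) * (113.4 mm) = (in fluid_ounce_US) 1.989e+04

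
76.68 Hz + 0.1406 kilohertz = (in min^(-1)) 1.304e+04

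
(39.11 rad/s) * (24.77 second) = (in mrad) 9.688e+05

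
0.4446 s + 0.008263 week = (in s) 4998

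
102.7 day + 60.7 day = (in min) 2.353e+05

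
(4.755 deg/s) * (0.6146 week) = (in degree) 1.767e+06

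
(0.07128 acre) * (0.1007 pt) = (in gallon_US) 2.707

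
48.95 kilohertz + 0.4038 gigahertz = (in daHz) 4.038e+07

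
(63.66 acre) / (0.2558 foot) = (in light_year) 3.493e-10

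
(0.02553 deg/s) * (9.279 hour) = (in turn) 2.369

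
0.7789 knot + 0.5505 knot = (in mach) 0.002009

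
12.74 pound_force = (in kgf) 5.779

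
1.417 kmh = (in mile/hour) 0.8805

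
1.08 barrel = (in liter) 171.7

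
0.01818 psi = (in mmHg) 0.9402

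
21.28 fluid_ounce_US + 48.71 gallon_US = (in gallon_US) 48.88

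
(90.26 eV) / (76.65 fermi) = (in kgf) 1.924e-05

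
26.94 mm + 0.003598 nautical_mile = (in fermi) 6.69e+15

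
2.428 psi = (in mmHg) 125.6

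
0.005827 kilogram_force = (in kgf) 0.005827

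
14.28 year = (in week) 744.6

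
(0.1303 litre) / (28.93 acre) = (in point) 3.155e-06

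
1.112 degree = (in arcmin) 66.72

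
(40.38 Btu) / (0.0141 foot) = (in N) 9.913e+06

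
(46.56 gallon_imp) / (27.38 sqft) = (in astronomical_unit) 5.562e-13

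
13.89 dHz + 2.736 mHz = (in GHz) 1.392e-09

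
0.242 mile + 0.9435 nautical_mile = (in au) 1.428e-08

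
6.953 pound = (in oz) 111.2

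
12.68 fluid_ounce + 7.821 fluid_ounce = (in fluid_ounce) 20.5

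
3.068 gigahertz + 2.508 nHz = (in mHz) 3.068e+12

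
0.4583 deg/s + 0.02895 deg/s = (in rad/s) 0.008504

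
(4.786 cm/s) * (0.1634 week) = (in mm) 4.73e+06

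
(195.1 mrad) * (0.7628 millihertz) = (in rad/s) 0.0001488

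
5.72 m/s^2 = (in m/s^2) 5.72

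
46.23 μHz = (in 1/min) 0.002774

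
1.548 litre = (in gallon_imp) 0.3405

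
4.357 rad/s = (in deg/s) 249.6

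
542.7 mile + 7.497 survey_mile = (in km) 885.5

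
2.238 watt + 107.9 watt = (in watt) 110.1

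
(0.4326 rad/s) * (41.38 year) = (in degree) 3.234e+10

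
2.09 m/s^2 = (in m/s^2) 2.09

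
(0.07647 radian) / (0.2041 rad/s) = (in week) 6.195e-07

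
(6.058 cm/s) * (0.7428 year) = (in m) 1.419e+06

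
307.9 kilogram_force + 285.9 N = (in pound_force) 743.1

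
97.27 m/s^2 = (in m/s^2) 97.27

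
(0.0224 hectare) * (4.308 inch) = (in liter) 2.451e+04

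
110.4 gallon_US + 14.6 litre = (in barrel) 2.72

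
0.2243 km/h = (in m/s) 0.06231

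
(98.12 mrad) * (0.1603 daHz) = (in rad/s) 0.1573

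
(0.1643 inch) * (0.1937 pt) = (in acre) 7.047e-11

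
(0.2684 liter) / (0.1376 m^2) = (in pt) 5.529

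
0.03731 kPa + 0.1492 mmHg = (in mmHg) 0.429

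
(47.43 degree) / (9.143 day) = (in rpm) 1.001e-05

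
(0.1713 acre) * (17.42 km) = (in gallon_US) 3.19e+09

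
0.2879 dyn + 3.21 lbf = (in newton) 14.28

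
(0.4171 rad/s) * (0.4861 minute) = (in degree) 697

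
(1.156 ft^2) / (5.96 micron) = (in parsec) 5.84e-13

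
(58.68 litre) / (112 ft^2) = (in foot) 0.0185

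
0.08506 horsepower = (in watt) 63.43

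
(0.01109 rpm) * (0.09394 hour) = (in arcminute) 1350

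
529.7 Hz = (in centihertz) 5.297e+04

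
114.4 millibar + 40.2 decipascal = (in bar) 0.1144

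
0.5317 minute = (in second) 31.9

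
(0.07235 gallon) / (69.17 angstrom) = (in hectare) 3.959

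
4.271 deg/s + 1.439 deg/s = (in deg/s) 5.71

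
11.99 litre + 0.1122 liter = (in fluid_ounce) 409.2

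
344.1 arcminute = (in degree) 5.735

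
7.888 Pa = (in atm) 7.785e-05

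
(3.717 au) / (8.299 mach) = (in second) 1.968e+08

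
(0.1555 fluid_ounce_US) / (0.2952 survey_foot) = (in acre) 1.263e-08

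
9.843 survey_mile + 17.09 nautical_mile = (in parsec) 1.539e-12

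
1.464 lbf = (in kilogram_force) 0.6641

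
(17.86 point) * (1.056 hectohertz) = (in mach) 0.001954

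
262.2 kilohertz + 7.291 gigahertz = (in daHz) 7.291e+08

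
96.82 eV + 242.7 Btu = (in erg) 2.561e+12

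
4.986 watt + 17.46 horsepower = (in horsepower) 17.47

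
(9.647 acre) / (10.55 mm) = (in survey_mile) 2299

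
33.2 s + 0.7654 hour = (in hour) 0.7746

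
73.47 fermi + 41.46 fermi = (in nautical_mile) 6.206e-17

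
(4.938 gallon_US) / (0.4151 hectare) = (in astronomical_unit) 3.01e-17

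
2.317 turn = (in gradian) 926.8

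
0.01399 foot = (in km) 4.264e-06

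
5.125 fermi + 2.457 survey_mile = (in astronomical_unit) 2.643e-08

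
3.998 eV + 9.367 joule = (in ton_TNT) 2.239e-09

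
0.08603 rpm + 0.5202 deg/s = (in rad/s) 0.01809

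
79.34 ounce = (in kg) 2.249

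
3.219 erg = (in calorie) 7.694e-08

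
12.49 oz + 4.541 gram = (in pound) 0.7906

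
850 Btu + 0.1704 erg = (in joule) 8.968e+05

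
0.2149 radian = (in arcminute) 738.8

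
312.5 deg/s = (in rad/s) 5.454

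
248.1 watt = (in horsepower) 0.3327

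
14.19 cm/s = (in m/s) 0.1419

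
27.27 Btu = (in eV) 1.796e+23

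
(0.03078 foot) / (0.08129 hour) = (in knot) 6.232e-05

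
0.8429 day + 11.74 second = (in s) 7.284e+04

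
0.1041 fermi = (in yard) 1.138e-16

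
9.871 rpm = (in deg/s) 59.23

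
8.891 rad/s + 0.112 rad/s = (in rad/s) 9.003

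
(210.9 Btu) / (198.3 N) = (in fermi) 1.122e+18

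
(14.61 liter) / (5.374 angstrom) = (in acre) 6718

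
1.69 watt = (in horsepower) 0.002266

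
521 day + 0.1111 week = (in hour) 1.252e+04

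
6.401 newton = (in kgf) 0.6527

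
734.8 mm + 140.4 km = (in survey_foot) 4.606e+05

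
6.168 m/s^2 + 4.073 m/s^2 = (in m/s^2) 10.24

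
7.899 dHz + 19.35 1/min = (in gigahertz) 1.112e-09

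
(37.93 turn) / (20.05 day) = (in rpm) 0.001314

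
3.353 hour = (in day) 0.1397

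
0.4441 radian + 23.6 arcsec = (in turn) 0.0707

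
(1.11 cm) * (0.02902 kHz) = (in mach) 0.000946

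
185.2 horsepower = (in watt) 1.381e+05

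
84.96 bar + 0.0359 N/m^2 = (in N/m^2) 8.496e+06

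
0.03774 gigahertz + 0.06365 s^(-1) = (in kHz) 3.774e+04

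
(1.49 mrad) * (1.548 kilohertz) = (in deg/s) 132.2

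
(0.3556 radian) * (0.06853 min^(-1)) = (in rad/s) 0.0004062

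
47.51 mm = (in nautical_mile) 2.565e-05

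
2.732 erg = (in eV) 1.705e+12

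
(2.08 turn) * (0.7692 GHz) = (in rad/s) 1.005e+10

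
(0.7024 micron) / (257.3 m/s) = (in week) 4.514e-15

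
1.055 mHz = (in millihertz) 1.055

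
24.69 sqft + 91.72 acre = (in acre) 91.72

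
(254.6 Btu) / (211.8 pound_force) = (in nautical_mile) 0.154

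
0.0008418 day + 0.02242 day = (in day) 0.02326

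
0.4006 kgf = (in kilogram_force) 0.4006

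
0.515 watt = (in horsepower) 0.0006906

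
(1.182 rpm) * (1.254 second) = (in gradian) 9.882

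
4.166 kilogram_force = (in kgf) 4.166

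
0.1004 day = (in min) 144.6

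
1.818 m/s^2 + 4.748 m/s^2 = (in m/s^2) 6.566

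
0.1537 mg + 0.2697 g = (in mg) 269.9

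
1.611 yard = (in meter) 1.473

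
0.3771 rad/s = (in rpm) 3.601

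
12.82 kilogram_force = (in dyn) 1.257e+07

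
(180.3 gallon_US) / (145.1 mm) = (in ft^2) 50.63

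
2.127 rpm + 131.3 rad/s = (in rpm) 1256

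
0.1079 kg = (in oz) 3.806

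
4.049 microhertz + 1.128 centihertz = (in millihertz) 11.28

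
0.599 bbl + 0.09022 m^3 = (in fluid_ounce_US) 6271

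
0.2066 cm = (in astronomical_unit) 1.381e-14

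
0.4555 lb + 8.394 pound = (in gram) 4014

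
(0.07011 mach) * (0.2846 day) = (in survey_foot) 1.926e+06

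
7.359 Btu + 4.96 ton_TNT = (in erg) 2.075e+17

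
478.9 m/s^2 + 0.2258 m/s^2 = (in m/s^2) 479.1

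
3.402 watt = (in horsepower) 0.004562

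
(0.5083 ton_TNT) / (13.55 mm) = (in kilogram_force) 1.6e+10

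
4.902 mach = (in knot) 3245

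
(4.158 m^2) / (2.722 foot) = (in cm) 501.2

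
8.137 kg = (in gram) 8137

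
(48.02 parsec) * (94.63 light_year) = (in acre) 3.278e+32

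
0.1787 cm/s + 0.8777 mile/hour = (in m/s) 0.3942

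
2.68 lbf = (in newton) 11.92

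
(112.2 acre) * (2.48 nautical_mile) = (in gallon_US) 5.509e+11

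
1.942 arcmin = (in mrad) 0.5649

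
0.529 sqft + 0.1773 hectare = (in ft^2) 1.908e+04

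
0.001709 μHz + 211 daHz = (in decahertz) 211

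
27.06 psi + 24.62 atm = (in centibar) 2681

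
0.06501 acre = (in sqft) 2832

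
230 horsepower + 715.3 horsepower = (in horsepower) 945.3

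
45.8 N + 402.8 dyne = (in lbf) 10.3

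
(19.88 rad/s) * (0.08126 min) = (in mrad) 9.693e+04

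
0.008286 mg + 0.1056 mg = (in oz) 4.017e-06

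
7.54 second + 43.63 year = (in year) 43.63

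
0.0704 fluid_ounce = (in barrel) 1.31e-05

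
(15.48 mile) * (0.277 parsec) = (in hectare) 2.129e+16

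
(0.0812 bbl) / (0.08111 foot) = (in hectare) 5.222e-05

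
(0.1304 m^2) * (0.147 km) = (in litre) 1.917e+04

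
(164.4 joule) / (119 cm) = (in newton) 138.2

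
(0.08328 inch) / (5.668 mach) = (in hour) 3.045e-10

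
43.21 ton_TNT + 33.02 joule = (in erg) 1.808e+18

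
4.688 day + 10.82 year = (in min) 5.694e+06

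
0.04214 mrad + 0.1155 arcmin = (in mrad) 0.07574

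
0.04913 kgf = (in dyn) 4.818e+04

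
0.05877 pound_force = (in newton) 0.2614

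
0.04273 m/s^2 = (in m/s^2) 0.04273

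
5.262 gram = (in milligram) 5262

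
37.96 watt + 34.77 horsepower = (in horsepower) 34.82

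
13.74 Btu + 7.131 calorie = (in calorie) 3472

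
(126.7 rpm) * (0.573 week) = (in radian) 4.598e+06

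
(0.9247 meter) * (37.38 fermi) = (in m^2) 3.457e-14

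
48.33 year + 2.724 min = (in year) 48.33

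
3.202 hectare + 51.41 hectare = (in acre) 134.9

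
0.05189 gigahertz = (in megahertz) 51.89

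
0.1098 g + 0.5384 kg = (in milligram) 5.385e+05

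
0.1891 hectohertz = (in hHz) 0.1891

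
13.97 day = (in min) 2.012e+04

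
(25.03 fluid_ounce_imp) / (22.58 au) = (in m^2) 2.105e-16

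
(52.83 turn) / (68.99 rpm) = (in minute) 0.7658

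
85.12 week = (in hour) 1.43e+04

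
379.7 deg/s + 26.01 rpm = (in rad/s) 9.351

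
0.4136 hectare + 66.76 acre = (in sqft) 2.953e+06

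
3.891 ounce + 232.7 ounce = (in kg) 6.707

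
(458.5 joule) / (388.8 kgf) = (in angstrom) 1.203e+09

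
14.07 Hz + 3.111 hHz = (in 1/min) 1.951e+04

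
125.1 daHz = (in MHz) 0.001251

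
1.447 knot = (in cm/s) 74.44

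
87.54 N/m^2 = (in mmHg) 0.6566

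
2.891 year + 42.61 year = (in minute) 2.392e+07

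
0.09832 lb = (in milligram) 4.46e+04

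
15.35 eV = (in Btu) 2.331e-21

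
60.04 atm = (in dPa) 6.084e+07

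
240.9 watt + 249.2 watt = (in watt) 490.1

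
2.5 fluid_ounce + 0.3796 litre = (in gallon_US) 0.1198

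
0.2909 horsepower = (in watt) 216.9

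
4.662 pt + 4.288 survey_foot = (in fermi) 1.309e+15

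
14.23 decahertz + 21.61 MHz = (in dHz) 2.161e+08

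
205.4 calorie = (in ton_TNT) 2.054e-07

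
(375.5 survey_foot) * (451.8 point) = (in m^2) 18.24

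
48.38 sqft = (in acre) 0.001111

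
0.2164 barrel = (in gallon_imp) 7.568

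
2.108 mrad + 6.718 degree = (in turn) 0.019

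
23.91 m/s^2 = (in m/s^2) 23.91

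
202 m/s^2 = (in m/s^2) 202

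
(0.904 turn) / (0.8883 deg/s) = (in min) 6.106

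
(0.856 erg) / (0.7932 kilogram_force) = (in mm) 1.1e-05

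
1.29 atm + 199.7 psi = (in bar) 15.08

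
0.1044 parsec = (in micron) 3.221e+21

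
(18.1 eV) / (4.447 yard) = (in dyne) 7.132e-14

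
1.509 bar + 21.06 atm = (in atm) 22.55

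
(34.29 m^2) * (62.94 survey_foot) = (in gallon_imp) 1.447e+05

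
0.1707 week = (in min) 1721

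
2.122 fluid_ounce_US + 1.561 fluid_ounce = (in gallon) 0.02877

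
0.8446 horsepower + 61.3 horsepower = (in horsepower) 62.14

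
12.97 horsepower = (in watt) 9672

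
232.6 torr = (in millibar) 310.1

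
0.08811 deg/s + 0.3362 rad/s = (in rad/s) 0.3377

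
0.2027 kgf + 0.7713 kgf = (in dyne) 9.552e+05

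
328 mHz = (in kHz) 0.000328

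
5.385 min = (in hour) 0.08975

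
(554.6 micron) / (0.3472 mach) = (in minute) 7.819e-08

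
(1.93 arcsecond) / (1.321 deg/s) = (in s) 0.0004058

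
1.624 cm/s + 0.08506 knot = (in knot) 0.1166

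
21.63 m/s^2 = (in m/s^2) 21.63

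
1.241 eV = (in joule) 1.988e-19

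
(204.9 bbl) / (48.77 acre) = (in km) 1.651e-07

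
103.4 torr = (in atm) 0.1361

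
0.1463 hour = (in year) 1.67e-05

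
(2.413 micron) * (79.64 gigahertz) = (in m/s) 1.922e+05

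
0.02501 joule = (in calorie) 0.005978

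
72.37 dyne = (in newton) 0.0007237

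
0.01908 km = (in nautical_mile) 0.0103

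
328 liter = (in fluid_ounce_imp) 1.154e+04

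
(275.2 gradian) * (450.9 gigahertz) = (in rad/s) 1.949e+12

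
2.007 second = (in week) 3.318e-06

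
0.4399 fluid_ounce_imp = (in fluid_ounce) 0.4226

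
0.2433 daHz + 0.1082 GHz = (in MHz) 108.2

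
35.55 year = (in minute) 1.869e+07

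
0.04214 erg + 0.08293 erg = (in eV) 7.806e+10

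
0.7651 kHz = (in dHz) 7651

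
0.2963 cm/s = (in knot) 0.00576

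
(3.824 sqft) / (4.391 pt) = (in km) 0.2293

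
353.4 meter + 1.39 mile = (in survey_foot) 8499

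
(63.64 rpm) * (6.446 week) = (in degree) 1.489e+09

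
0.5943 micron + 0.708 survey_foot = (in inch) 8.496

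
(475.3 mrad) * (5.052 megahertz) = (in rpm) 2.293e+07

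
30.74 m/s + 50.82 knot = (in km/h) 204.8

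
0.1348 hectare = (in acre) 0.3331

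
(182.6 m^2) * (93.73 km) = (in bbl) 1.077e+08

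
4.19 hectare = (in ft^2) 4.51e+05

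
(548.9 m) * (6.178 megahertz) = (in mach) 9.959e+06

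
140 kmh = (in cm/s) 3889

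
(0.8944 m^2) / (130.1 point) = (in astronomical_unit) 1.303e-10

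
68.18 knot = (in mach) 0.103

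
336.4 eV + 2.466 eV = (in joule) 5.429e-17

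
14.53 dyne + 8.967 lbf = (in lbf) 8.967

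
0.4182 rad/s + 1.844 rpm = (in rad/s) 0.6113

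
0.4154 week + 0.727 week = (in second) 6.909e+05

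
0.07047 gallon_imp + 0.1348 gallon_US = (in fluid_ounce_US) 28.09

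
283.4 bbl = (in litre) 4.506e+04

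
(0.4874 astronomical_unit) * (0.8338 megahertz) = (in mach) 1.785e+14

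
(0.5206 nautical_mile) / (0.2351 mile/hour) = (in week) 0.01517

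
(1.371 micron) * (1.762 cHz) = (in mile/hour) 5.404e-08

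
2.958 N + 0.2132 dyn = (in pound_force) 0.665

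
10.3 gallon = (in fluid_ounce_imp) 1372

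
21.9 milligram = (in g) 0.0219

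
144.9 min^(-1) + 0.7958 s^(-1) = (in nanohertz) 3.211e+09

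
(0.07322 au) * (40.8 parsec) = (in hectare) 1.379e+24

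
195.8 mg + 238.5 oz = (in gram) 6762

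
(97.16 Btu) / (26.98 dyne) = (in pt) 1.077e+12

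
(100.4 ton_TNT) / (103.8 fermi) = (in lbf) 9.098e+23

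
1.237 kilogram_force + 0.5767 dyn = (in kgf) 1.237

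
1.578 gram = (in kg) 0.001578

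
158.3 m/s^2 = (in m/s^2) 158.3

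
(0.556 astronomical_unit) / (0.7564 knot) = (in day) 2.474e+06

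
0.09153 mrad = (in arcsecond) 18.88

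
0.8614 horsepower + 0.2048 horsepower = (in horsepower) 1.066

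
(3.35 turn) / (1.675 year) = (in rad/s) 3.985e-07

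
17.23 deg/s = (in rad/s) 0.3007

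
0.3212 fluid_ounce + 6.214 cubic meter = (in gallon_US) 1642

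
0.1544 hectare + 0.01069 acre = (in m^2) 1587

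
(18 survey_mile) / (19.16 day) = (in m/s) 0.0175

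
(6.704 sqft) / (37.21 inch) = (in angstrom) 6.59e+09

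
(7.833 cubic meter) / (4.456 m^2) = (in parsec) 5.697e-17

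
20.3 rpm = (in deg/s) 121.8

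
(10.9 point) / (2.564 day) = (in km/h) 6.249e-08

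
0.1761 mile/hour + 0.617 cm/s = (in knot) 0.165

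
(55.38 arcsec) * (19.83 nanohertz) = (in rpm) 5.084e-11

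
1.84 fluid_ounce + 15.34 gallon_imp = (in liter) 69.79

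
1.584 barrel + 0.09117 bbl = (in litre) 266.3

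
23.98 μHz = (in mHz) 0.02398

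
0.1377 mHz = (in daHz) 1.377e-05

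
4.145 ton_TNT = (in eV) 1.082e+29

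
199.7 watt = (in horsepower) 0.2678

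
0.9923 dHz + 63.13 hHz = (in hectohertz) 63.13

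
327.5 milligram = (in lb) 0.000722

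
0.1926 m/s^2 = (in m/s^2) 0.1926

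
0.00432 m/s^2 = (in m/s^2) 0.00432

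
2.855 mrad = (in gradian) 0.1818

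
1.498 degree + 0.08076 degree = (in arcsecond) 5684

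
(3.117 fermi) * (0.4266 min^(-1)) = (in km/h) 7.978e-17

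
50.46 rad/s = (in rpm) 481.9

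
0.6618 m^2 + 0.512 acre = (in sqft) 2.231e+04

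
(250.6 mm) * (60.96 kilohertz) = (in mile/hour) 3.417e+04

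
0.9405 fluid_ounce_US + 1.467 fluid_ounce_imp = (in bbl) 0.0004371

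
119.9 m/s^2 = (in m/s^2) 119.9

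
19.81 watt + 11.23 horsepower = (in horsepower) 11.26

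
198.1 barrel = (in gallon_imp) 6928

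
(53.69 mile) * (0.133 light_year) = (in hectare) 1.087e+16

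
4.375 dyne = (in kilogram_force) 4.461e-06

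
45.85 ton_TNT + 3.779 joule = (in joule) 1.918e+11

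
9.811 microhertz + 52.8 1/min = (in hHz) 0.0088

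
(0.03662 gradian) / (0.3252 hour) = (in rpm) 4.692e-06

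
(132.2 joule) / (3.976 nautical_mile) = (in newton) 0.01795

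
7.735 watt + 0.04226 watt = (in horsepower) 0.01043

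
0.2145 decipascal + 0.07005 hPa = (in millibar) 0.07026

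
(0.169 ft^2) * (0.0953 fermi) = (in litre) 1.496e-15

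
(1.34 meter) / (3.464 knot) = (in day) 8.703e-06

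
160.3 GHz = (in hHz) 1.603e+09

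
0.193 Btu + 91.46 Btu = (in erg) 9.67e+11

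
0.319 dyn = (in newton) 3.19e-06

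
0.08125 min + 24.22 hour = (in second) 8.72e+04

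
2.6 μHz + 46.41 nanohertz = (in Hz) 2.646e-06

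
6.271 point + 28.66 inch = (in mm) 730.2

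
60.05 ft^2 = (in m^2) 5.579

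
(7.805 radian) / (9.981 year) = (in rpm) 2.368e-07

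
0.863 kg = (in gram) 863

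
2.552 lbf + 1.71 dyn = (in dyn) 1.135e+06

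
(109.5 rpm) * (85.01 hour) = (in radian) 3.509e+06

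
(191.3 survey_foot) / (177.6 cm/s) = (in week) 5.428e-05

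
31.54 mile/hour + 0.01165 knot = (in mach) 0.04143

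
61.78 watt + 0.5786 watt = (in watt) 62.36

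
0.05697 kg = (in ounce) 2.01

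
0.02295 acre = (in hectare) 0.009288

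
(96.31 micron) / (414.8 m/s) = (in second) 2.322e-07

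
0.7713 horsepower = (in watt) 575.2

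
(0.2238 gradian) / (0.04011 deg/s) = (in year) 1.592e-07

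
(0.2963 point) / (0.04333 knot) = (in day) 5.427e-08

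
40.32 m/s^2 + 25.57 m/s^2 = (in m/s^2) 65.89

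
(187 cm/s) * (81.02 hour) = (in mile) 338.9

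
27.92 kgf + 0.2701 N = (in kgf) 27.95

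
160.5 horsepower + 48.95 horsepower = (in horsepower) 209.4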